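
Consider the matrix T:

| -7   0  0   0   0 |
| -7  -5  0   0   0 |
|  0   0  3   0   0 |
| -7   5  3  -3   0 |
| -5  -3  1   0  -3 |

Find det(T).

T is lower triangular, so det(T) is the product of the diagonal entries:
det = (-7) · (-5) · (3) · (-3) · (-3) = 945

945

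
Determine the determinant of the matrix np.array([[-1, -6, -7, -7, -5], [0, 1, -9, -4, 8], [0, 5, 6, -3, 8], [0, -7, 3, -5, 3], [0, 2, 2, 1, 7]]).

Expand along column 1 (it has 4 zeros):
  + (-1) · M_11   where M_11 = det([1 -9 -4 8; 5 6 -3 8; -7 3 -5 3; 2 2 1 7]) = -4894
det = (+1)·(-1)·(-4894) = 4894

4894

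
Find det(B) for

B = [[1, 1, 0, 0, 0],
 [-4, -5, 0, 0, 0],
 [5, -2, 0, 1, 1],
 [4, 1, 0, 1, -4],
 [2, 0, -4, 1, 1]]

B is block lower-triangular with a 2×2 block and a 3×3 block on the diagonal, so its determinant equals the product of the determinants of the diagonal blocks.
det of the 2×2 block = -1
det of the 3×3 block = 20
det = (-1)·(20) = -20

-20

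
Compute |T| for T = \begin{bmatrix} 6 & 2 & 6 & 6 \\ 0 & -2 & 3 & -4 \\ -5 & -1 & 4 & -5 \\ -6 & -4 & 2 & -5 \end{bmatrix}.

det(T) = -680

Expand along row 2 (it has 1 zero):
  + (-2) · M_22   where M_22 = det([6 6 6; -5 4 -5; -6 2 -5]) = 54
  − (3) · M_23   where M_23 = det([6 2 6; -5 -1 -5; -6 -4 -5]) = 4
  + (-4) · M_24   where M_24 = det([6 2 6; -5 -1 4; -6 -4 2]) = 140
det = (+1)·(-2)·(54) + (-1)·(3)·(4) + (+1)·(-4)·(140) = -680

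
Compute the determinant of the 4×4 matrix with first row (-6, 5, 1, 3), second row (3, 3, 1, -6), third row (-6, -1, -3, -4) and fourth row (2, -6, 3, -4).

The determinant is -2285.

Expand along row 1:
  + (-6) · M_11   where M_11 = det([3 1 -6; -1 -3 -4; -6 3 -4]) = 218
  − (5) · M_12   where M_12 = det([3 1 -6; -6 -3 -4; 2 3 -4]) = 112
  + (1) · M_13   where M_13 = det([3 3 -6; -6 -1 -4; 2 -6 -4]) = -384
  − (3) · M_14   where M_14 = det([3 3 1; -6 -1 -3; 2 -6 3]) = 11
det = (+1)·(-6)·(218) + (-1)·(5)·(112) + (+1)·(1)·(-384) + (-1)·(3)·(11) = -2285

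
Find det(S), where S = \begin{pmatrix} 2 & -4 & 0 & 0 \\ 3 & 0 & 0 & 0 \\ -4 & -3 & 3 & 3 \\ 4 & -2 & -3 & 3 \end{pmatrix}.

det(S) = 216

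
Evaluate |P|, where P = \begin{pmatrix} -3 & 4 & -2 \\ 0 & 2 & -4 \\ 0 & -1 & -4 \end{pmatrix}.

Expand along column 1:
  + (-3) · |2 -4; -1 -4| = (-3)·(-8 − 4) = 36

det(P) = 36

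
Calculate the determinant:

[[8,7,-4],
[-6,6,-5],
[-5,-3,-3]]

-407

Expand along column 1:
  + 8 · |6 -5; -3 -3| = 8·(-18 − 15) = -264
  − (-6) · |7 -4; -3 -3| = −(-6)·(-21 − 12) = -198
  + (-5) · |7 -4; 6 -5| = (-5)·(-35 − (-24)) = 55
Sum: (-264) + (-198) + (55) = -407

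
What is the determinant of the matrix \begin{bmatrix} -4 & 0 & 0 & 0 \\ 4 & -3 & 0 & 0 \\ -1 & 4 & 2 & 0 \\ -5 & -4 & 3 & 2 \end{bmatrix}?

The determinant is 48.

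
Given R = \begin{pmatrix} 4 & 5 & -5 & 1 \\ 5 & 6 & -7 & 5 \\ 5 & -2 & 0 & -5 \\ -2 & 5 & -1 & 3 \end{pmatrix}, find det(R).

Expand along row 3 (it has 1 zero):
  + (5) · M_31   where M_31 = det([5 -5 1; 6 -7 5; 5 -1 3]) = -86
  − (-2) · M_32   where M_32 = det([4 -5 1; 5 -7 5; -2 -1 3]) = 42
  − (-5) · M_34   where M_34 = det([4 5 -5; 5 6 -7; -2 5 -1]) = 26
det = (+1)·(5)·(-86) + (-1)·(-2)·(42) + (-1)·(-5)·(26) = -216

The determinant is -216.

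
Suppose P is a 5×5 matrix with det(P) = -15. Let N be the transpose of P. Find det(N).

-15

det(Pᵀ) = det(P).
det(N) = (1)·(-15) = -15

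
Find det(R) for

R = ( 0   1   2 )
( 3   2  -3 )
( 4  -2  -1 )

|R| = -37

Expand along column 1:
  − 3 · |1 2; -2 -1| = −3·(-1 − (-4)) = -9
  + 4 · |1 2; 2 -3| = 4·(-3 − 4) = -28
Sum: (-9) + (-28) = -37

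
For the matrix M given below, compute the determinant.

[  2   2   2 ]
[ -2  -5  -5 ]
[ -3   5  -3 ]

48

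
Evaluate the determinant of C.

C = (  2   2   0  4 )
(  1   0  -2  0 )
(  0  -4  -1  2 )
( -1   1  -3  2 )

-140

Expand along row 2 (it has 2 zeros):
  − (1) · M_21   where M_21 = det([2 0 4; -4 -1 2; 1 -3 2]) = 60
  − (-2) · M_23   where M_23 = det([2 2 4; 0 -4 2; -1 1 2]) = -40
det = (-1)·(1)·(60) + (-1)·(-2)·(-40) = -140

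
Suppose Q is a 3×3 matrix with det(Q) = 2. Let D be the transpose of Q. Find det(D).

det(Qᵀ) = det(Q).
det(D) = (1)·(2) = 2

2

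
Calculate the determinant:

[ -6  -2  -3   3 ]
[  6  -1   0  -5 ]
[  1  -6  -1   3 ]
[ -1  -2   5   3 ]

Expand along row 2 (it has 1 zero):
  − (6) · M_21   where M_21 = det([-2 -3 3; -6 -1 3; -2 5 3]) = -96
  + (-1) · M_22   where M_22 = det([-6 -3 3; 1 -1 3; -1 5 3]) = 138
  + (-5) · M_24   where M_24 = det([-6 -2 -3; 1 -6 -1; -1 -2 5]) = 224
det = (-1)·(6)·(-96) + (+1)·(-1)·(138) + (+1)·(-5)·(224) = -682

-682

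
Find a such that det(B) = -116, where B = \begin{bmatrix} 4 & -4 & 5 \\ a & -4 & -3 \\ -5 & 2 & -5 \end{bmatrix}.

a = 6

Expanding along the column containing a, det(B) is linear in a: det(B) = (-10)·a + (-56).
Set (-10)·a + (-56) = -116  ⇒  (-10)·a = -60  ⇒  a = 6.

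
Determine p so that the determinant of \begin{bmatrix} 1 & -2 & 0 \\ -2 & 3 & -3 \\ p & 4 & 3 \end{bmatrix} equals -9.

p = -3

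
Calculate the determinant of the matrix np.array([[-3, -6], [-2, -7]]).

9

det = (-3)·(-7) − (-6)·(-2) = 21 − 12 = 9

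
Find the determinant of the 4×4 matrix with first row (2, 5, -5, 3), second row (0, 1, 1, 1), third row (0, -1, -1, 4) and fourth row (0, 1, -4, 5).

Expand along column 1 (it has 3 zeros):
  + (2) · M_11   where M_11 = det([1 1 1; -1 -1 4; 1 -4 5]) = 25
det = (+1)·(2)·(25) = 50

50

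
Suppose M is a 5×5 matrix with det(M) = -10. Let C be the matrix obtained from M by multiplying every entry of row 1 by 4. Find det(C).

Scaling one row by 4 multiplies the determinant by 4.
det(C) = (4)·(-10) = -40

The determinant is -40.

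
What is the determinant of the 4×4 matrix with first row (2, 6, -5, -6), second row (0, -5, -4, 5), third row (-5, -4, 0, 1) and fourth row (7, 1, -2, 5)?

The determinant is 333.

Expand along row 2 (it has 1 zero):
  + (-5) · M_22   where M_22 = det([2 -5 -6; -5 0 1; 7 -2 5]) = -216
  − (-4) · M_23   where M_23 = det([2 6 -6; -5 -4 1; 7 1 5]) = 12
  + (5) · M_24   where M_24 = det([2 6 -5; -5 -4 0; 7 1 -2]) = -159
det = (+1)·(-5)·(-216) + (-1)·(-4)·(12) + (+1)·(5)·(-159) = 333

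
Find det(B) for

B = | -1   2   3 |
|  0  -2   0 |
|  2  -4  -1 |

10

Expand along row 2:
  + (-2) · |-1 3; 2 -1| = (-2)·(1 − 6) = 10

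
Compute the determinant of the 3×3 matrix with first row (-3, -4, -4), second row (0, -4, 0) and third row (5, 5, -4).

-128

Expand along row 2:
  + (-4) · |-3 -4; 5 -4| = (-4)·(12 − (-20)) = -128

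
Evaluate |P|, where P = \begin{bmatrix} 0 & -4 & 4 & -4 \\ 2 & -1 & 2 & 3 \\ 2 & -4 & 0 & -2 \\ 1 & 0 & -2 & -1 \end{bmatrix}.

Expand along row 1 (it has 1 zero):
  − (-4) · M_12   where M_12 = det([2 2 3; 2 0 -2; 1 -2 -1]) = -20
  + (4) · M_13   where M_13 = det([2 -1 3; 2 -4 -2; 1 0 -1]) = 20
  − (-4) · M_14   where M_14 = det([2 -1 2; 2 -4 0; 1 0 -2]) = 20
det = (-1)·(-4)·(-20) + (+1)·(4)·(20) + (-1)·(-4)·(20) = 80

80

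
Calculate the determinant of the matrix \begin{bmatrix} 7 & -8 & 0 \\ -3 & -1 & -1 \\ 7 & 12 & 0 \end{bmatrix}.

Expand along column 3:
  − (-1) · |7 -8; 7 12| = −(-1)·(84 − (-56)) = 140

The determinant is 140.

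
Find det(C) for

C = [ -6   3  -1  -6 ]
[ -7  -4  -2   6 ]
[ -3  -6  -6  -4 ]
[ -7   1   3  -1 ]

|C| = 2450

Expand along row 1:
  + (-6) · M_11   where M_11 = det([-4 -2 6; -6 -6 -4; 1 3 -1]) = -124
  − (3) · M_12   where M_12 = det([-7 -2 6; -3 -6 -4; -7 3 -1]) = -482
  + (-1) · M_13   where M_13 = det([-7 -4 6; -3 -6 -4; -7 1 -1]) = -440
  − (-6) · M_14   where M_14 = det([-7 -4 -2; -3 -6 -6; -7 1 3]) = -30
det = (+1)·(-6)·(-124) + (-1)·(3)·(-482) + (+1)·(-1)·(-440) + (-1)·(-6)·(-30) = 2450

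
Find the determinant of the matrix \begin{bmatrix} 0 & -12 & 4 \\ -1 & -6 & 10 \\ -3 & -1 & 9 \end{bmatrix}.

184

Expand along column 1:
  − (-1) · |-12 4; -1 9| = −(-1)·(-108 − (-4)) = -104
  + (-3) · |-12 4; -6 10| = (-3)·(-120 − (-24)) = 288
Sum: (-104) + (288) = 184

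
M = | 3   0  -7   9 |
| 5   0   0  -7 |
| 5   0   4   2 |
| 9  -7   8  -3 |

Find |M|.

-4053

Expand along column 2 (it has 3 zeros):
  + (-7) · M_42   where M_42 = det([3 -7 9; 5 0 -7; 5 4 2]) = 579
det = (+1)·(-7)·(579) = -4053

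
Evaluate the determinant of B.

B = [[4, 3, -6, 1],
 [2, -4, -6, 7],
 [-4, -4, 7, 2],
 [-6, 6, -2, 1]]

|B| = -1176

Expand along row 1:
  + (4) · M_11   where M_11 = det([-4 -6 7; -4 7 2; 6 -2 1]) = -378
  − (3) · M_12   where M_12 = det([2 -6 7; -4 7 2; -6 -2 1]) = 420
  + (-6) · M_13   where M_13 = det([2 -4 7; -4 -4 2; -6 6 1]) = -336
  − (1) · M_14   where M_14 = det([2 -4 -6; -4 -4 7; -6 6 -2]) = 420
det = (+1)·(4)·(-378) + (-1)·(3)·(420) + (+1)·(-6)·(-336) + (-1)·(1)·(420) = -1176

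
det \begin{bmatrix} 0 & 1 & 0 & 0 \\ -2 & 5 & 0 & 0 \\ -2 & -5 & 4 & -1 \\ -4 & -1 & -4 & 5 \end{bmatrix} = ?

32

The matrix is block lower-triangular with a 2×2 block and a 2×2 block on the diagonal, so its determinant equals the product of the determinants of the diagonal blocks.
det of the 2×2 block = 2
det of the 2×2 block = 16
det = (2)·(16) = 32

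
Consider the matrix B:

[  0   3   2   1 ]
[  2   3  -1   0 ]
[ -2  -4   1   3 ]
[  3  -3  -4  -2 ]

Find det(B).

48

Expand along row 1 (it has 1 zero):
  − (3) · M_12   where M_12 = det([2 -1 0; -2 1 3; 3 -4 -2]) = 15
  + (2) · M_13   where M_13 = det([2 3 0; -2 -4 3; 3 -3 -2]) = 49
  − (1) · M_14   where M_14 = det([2 3 -1; -2 -4 1; 3 -3 -4]) = 5
det = (-1)·(3)·(15) + (+1)·(2)·(49) + (-1)·(1)·(5) = 48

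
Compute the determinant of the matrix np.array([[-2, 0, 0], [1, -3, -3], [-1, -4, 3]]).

Expand along row 1:
  + (-2) · |-3 -3; -4 3| = (-2)·(-9 − 12) = 42

The determinant is 42.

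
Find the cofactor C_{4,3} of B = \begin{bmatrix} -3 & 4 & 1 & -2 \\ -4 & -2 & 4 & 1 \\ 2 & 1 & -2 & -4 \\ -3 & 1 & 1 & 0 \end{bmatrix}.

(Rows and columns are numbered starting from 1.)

Delete row 4 and column 3; the remaining 3×3 submatrix is [-3 4 -2; -4 -2 1; 2 1 -4].
Its determinant is -77.
The cofactor carries sign (−1)^(4+3) = −1, so C_{4,3} = −(-77) = 77.

77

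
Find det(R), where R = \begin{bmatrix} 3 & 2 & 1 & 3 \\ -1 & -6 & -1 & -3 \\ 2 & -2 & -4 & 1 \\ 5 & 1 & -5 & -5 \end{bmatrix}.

det(R) = -646

Expand along row 1:
  + (3) · M_11   where M_11 = det([-6 -1 -3; -2 -4 1; 1 -5 -5]) = -183
  − (2) · M_12   where M_12 = det([-1 -1 -3; 2 -4 1; 5 -5 -5]) = -70
  + (1) · M_13   where M_13 = det([-1 -6 -3; 2 -2 1; 5 1 -5]) = -135
  − (3) · M_14   where M_14 = det([-1 -6 -1; 2 -2 -4; 5 1 -5]) = 34
det = (+1)·(3)·(-183) + (-1)·(2)·(-70) + (+1)·(1)·(-135) + (-1)·(3)·(34) = -646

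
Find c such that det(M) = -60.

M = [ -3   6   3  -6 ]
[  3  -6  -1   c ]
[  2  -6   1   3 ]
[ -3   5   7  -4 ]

Expanding along the column containing c, det(M) is linear in c: det(M) = (15)·c + (-120).
Set (15)·c + (-120) = -60  ⇒  (15)·c = 60  ⇒  c = 4.

4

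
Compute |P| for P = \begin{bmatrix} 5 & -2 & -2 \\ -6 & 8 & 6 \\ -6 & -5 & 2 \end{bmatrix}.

Expand along row 1:
  + 5 · |8 6; -5 2| = 5·(16 − (-30)) = 230
  − (-2) · |-6 6; -6 2| = −(-2)·(-12 − (-36)) = 48
  + (-2) · |-6 8; -6 -5| = (-2)·(30 − (-48)) = -156
Sum: (230) + (48) + (-156) = 122

det(P) = 122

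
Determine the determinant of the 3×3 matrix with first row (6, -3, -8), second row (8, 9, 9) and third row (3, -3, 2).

The determinant is 645.

Expand along row 1:
  + 6 · |9 9; -3 2| = 6·(18 − (-27)) = 270
  − (-3) · |8 9; 3 2| = −(-3)·(16 − 27) = -33
  + (-8) · |8 9; 3 -3| = (-8)·(-24 − 27) = 408
Sum: (270) + (-33) + (408) = 645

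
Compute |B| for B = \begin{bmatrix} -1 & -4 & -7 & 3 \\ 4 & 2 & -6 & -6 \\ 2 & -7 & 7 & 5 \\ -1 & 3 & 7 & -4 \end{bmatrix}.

Expand along row 1:
  + (-1) · M_11   where M_11 = det([2 -6 -6; -7 7 5; 3 7 -4]) = 372
  − (-4) · M_12   where M_12 = det([4 -6 -6; 2 7 5; -1 7 -4]) = -396
  + (-7) · M_13   where M_13 = det([4 2 -6; 2 -7 5; -1 3 -4]) = 64
  − (3) · M_14   where M_14 = det([4 2 -6; 2 -7 7; -1 3 7]) = -316
det = (+1)·(-1)·(372) + (-1)·(-4)·(-396) + (+1)·(-7)·(64) + (-1)·(3)·(-316) = -1456

-1456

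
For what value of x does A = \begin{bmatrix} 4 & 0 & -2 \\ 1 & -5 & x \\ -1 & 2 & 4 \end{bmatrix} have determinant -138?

Expanding along the row containing x, det(A) is linear in x: det(A) = (-8)·x + (-74).
Set (-8)·x + (-74) = -138  ⇒  (-8)·x = -64  ⇒  x = 8.

x = 8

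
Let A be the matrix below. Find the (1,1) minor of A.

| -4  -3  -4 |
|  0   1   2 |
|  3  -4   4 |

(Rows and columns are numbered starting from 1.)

12

Delete row 1 and column 1; the remaining 2×2 submatrix is [1 2; -4 4].
Its determinant is 1·4 − 2·(-4) = 12.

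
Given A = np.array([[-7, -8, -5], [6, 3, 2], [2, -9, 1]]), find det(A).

det(A) = 169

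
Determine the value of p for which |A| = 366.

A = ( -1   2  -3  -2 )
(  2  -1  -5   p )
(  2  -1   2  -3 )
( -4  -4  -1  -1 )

Expanding along the column containing p, det(A) is linear in p: det(A) = (15)·p + (486).
Set (15)·p + (486) = 366  ⇒  (15)·p = -120  ⇒  p = -8.

p = -8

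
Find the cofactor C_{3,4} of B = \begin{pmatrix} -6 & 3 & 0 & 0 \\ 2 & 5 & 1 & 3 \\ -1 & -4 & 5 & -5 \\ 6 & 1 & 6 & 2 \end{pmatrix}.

The cofactor is 192.

Delete row 3 and column 4; the remaining 3×3 submatrix is [-6 3 0; 2 5 1; 6 1 6].
Its determinant is -192.
The cofactor carries sign (−1)^(3+4) = −1, so C_{3,4} = −(-192) = 192.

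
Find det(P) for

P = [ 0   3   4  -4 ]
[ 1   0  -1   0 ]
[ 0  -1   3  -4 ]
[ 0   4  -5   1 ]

Expand along column 1 (it has 3 zeros):
  − (1) · M_21   where M_21 = det([3 4 -4; -1 3 -4; 4 -5 1]) = -83
det = (-1)·(1)·(-83) = 83

83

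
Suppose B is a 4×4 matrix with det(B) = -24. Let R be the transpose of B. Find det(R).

-24

det(Bᵀ) = det(B).
det(R) = (1)·(-24) = -24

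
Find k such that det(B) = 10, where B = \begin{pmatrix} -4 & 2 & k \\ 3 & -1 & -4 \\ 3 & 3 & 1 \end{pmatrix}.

k = 7

Expanding along the row containing k, det(B) is linear in k: det(B) = (12)·k + (-74).
Set (12)·k + (-74) = 10  ⇒  (12)·k = 84  ⇒  k = 7.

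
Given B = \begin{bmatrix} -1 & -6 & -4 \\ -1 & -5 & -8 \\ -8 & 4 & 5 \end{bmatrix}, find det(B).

Expand along column 1:
  + (-1) · |-5 -8; 4 5| = (-1)·(-25 − (-32)) = -7
  − (-1) · |-6 -4; 4 5| = −(-1)·(-30 − (-16)) = -14
  + (-8) · |-6 -4; -5 -8| = (-8)·(48 − 20) = -224
Sum: (-7) + (-14) + (-224) = -245

|B| = -245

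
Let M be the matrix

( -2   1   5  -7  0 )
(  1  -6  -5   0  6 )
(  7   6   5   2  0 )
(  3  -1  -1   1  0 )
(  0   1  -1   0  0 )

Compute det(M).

Expand along column 5 (it has 4 zeros):
  − (6) · M_25   where M_25 = det([-2 1 5 -7; 7 6 5 2; 3 -1 -1 1; 0 1 -1 0]) = 293
det = (-1)·(6)·(293) = -1758

The determinant is -1758.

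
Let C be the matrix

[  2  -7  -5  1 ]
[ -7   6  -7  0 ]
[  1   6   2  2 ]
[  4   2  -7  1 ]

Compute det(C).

Expand along row 2 (it has 1 zero):
  − (-7) · M_21   where M_21 = det([-7 -5 1; 6 2 2; 2 -7 1]) = -148
  + (6) · M_22   where M_22 = det([2 -5 1; 1 2 2; 4 -7 1]) = -18
  − (-7) · M_23   where M_23 = det([2 -7 1; 1 6 2; 4 2 1]) = -67
det = (-1)·(-7)·(-148) + (+1)·(6)·(-18) + (-1)·(-7)·(-67) = -1613

|C| = -1613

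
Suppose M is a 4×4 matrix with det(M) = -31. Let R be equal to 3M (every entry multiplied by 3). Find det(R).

|R| = -2511

For a 4×4 matrix, det(3M) = 3^4·det(M) = 81·det(M).
det(R) = (81)·(-31) = -2511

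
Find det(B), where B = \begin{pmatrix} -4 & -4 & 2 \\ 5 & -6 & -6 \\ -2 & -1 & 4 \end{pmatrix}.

118

Expand along column 1:
  + (-4) · |-6 -6; -1 4| = (-4)·(-24 − 6) = 120
  − 5 · |-4 2; -1 4| = −5·(-16 − (-2)) = 70
  + (-2) · |-4 2; -6 -6| = (-2)·(24 − (-12)) = -72
Sum: (120) + (70) + (-72) = 118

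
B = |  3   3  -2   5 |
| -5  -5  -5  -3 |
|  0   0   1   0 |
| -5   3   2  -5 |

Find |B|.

|B| = -128

Expand along row 3 (it has 3 zeros):
  + (1) · M_33   where M_33 = det([3 3 5; -5 -5 -3; -5 3 -5]) = -128
det = (+1)·(1)·(-128) = -128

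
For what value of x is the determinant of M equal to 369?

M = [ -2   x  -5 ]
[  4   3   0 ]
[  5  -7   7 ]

-7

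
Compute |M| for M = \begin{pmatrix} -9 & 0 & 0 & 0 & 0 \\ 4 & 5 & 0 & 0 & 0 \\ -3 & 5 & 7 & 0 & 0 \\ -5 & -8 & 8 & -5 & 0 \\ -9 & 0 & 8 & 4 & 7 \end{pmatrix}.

The determinant is 11025.

M is lower triangular, so det(M) is the product of the diagonal entries:
det = (-9) · (5) · (7) · (-5) · (7) = 11025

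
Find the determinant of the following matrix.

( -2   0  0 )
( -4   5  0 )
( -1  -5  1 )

-10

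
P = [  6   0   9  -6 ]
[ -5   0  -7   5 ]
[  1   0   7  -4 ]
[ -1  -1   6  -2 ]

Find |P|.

Expand along column 2 (it has 3 zeros):
  + (-1) · M_42   where M_42 = det([6 9 -6; -5 -7 5; 1 7 -4]) = -9
det = (+1)·(-1)·(-9) = 9

|P| = 9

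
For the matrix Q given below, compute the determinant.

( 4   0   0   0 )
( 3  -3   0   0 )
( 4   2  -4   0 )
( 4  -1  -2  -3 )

The determinant is -144.

Q is lower triangular, so det(Q) is the product of the diagonal entries:
det = (4) · (-3) · (-4) · (-3) = -144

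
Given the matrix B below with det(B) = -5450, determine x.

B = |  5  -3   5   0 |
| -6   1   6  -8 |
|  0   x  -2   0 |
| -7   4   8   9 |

Expanding along the row containing x, det(B) is linear in x: det(B) = (-1140)·x + (250).
Set (-1140)·x + (250) = -5450  ⇒  (-1140)·x = -5700  ⇒  x = 5.

x = 5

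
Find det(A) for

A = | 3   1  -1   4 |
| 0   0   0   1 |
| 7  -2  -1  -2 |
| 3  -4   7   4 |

The determinant is -84.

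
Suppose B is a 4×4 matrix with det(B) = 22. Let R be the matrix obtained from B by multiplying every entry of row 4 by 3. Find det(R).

Scaling one row by 3 multiplies the determinant by 3.
det(R) = (3)·(22) = 66

The determinant is 66.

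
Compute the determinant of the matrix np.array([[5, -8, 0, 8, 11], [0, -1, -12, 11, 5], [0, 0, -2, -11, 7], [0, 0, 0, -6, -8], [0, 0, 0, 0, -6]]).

360

The matrix is upper triangular, so the determinant is the product of the diagonal entries:
det = (5) · (-1) · (-2) · (-6) · (-6) = 360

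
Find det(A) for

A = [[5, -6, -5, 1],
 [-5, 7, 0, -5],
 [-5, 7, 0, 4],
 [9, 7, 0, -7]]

-4410

Expand along column 3 (it has 3 zeros):
  + (-5) · M_13   where M_13 = det([-5 7 -5; -5 7 4; 9 7 -7]) = 882
det = (+1)·(-5)·(882) = -4410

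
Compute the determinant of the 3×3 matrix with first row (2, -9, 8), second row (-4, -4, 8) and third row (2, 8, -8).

Expand along column 1:
  + 2 · |-4 8; 8 -8| = 2·(32 − 64) = -64
  − (-4) · |-9 8; 8 -8| = −(-4)·(72 − 64) = 32
  + 2 · |-9 8; -4 8| = 2·(-72 − (-32)) = -80
Sum: (-64) + (32) + (-80) = -112

-112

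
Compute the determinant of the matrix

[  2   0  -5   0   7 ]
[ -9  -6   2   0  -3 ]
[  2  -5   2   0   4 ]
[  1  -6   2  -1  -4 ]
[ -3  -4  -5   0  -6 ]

The determinant is -3816.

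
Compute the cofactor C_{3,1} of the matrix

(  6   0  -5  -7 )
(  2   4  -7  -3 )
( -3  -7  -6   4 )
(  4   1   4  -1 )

Delete row 3 and column 1; the remaining 3×3 submatrix is [0 -5 -7; 4 -7 -3; 1 4 -1].
Its determinant is -166.
The cofactor carries sign (−1)^(3+1) = +1, so C_{3,1} = +(-166) = -166.

-166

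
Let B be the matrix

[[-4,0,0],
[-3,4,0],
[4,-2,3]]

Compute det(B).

det(B) = -48

B is lower triangular, so det(B) is the product of the diagonal entries:
det = (-4) · (4) · (3) = -48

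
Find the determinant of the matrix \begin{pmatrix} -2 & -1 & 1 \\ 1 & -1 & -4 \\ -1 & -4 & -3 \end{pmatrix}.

The determinant is 14.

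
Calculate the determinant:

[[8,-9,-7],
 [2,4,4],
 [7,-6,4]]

The determinant is 420.

Expand along column 1:
  + 8 · |4 4; -6 4| = 8·(16 − (-24)) = 320
  − 2 · |-9 -7; -6 4| = −2·(-36 − 42) = 156
  + 7 · |-9 -7; 4 4| = 7·(-36 − (-28)) = -56
Sum: (320) + (156) + (-56) = 420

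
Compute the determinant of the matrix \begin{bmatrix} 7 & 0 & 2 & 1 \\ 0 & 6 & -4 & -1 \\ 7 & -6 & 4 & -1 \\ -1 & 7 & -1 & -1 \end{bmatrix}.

472

Expand along row 1 (it has 1 zero):
  + (7) · M_11   where M_11 = det([6 -4 -1; -6 4 -1; 7 -1 -1]) = 44
  + (2) · M_13   where M_13 = det([0 6 -1; 7 -6 -1; -1 7 -1]) = 5
  − (1) · M_14   where M_14 = det([0 6 -4; 7 -6 4; -1 7 -1]) = -154
det = (+1)·(7)·(44) + (+1)·(2)·(5) + (-1)·(1)·(-154) = 472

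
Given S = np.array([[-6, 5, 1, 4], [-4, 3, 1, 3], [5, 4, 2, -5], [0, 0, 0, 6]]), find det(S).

Expand along row 4 (it has 3 zeros):
  + (6) · M_44   where M_44 = det([-6 5 1; -4 3 1; 5 4 2]) = 22
det = (+1)·(6)·(22) = 132

det(S) = 132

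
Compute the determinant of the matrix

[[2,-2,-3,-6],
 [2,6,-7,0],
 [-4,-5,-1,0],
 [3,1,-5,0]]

Expand along column 4 (it has 3 zeros):
  − (-6) · M_14   where M_14 = det([2 6 -7; -4 -5 -1; 3 1 -5]) = -163
det = (-1)·(-6)·(-163) = -978

-978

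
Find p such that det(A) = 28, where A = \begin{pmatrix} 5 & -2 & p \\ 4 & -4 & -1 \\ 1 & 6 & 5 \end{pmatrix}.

2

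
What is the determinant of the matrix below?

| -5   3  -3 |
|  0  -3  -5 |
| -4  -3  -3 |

The determinant is 126.

Expand along row 2:
  + (-3) · |-5 -3; -4 -3| = (-3)·(15 − 12) = -9
  − (-5) · |-5 3; -4 -3| = −(-5)·(15 − (-12)) = 135
Sum: (-9) + (135) = 126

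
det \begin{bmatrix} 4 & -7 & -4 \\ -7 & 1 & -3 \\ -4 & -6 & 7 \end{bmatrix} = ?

Expand along column 1:
  + 4 · |1 -3; -6 7| = 4·(7 − 18) = -44
  − (-7) · |-7 -4; -6 7| = −(-7)·(-49 − 24) = -511
  + (-4) · |-7 -4; 1 -3| = (-4)·(21 − (-4)) = -100
Sum: (-44) + (-511) + (-100) = -655

-655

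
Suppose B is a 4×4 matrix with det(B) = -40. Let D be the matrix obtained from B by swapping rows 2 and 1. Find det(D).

Swapping two rows multiplies the determinant by −1.
det(D) = (-1)·(-40) = 40

|D| = 40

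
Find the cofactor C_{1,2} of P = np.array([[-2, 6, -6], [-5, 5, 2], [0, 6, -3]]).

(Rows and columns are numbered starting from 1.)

-15

Delete row 1 and column 2; the remaining 2×2 submatrix is [-5 2; 0 -3].
Its determinant is (-5)·(-3) − 2·0 = 15.
The cofactor carries sign (−1)^(1+2) = −1, so C_{1,2} = −(15) = -15.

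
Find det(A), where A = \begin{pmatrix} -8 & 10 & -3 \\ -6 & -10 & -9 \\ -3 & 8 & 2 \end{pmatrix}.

Expand along row 1:
  + (-8) · |-10 -9; 8 2| = (-8)·(-20 − (-72)) = -416
  − 10 · |-6 -9; -3 2| = −10·(-12 − 27) = 390
  + (-3) · |-6 -10; -3 8| = (-3)·(-48 − 30) = 234
Sum: (-416) + (390) + (234) = 208

|A| = 208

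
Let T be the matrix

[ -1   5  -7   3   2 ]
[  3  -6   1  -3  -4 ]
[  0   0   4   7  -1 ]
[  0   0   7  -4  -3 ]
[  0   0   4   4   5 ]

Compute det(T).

3645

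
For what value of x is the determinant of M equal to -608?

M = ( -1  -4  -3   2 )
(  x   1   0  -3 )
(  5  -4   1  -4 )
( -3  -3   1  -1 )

-6

Expanding along the row containing x, det(M) is linear in x: det(M) = (38)·x + (-380).
Set (38)·x + (-380) = -608  ⇒  (38)·x = -228  ⇒  x = -6.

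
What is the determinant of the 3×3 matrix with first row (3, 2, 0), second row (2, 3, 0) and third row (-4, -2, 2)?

Expand along column 3:
  + 2 · |3 2; 2 3| = 2·(9 − 4) = 10

The determinant is 10.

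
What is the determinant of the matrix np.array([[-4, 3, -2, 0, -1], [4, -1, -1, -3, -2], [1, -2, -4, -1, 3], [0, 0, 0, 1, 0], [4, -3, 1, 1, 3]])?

Expand along row 4 (it has 4 zeros):
  + (1) · M_44   where M_44 = det([-4 3 -2 -1; 4 -1 -1 -2; 1 -2 -4 3; 4 -3 1 3]) = 95
det = (+1)·(1)·(95) = 95

95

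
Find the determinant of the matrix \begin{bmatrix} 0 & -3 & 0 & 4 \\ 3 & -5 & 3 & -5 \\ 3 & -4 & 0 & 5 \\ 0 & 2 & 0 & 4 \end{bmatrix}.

-180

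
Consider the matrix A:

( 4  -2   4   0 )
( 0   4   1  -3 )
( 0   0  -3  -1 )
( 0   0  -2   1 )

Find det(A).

A is block upper-triangular with a 2×2 block and a 2×2 block on the diagonal, so its determinant equals the product of the determinants of the diagonal blocks.
det of the 2×2 block = 16
det of the 2×2 block = -5
det = (16)·(-5) = -80

det(A) = -80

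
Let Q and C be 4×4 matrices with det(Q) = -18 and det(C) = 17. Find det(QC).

|QC| = -306

det(QC) = det(Q)·det(C) = (-18)·(17) = -306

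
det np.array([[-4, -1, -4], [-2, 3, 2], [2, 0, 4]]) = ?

-36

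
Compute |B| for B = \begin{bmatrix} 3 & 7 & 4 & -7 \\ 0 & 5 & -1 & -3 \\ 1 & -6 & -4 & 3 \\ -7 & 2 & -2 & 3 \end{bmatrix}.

det(B) = 190

Expand along row 2 (it has 1 zero):
  + (5) · M_22   where M_22 = det([3 4 -7; 1 -4 3; -7 -2 3]) = 96
  − (-1) · M_23   where M_23 = det([3 7 -7; 1 -6 3; -7 2 3]) = 40
  + (-3) · M_24   where M_24 = det([3 7 4; 1 -6 -4; -7 2 -2]) = 110
det = (+1)·(5)·(96) + (-1)·(-1)·(40) + (+1)·(-3)·(110) = 190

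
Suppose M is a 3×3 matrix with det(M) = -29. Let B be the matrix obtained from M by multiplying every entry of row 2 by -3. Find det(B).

Scaling one row by -3 multiplies the determinant by -3.
det(B) = (-3)·(-29) = 87

|B| = 87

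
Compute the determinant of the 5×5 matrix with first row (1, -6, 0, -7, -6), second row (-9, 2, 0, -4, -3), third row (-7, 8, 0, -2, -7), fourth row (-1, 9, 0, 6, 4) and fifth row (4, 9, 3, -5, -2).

2970

Expand along column 3 (it has 4 zeros):
  + (3) · M_53   where M_53 = det([1 -6 -7 -6; -9 2 -4 -3; -7 8 -2 -7; -1 9 6 4]) = 990
det = (+1)·(3)·(990) = 2970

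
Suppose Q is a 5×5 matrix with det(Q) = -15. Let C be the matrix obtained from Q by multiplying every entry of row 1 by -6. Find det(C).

Scaling one row by -6 multiplies the determinant by -6.
det(C) = (-6)·(-15) = 90

The determinant is 90.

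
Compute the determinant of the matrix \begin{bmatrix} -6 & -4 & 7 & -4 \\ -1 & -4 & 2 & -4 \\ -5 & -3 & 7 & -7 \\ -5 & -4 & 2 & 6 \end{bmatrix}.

The determinant is -70.

Expand along row 1:
  + (-6) · M_11   where M_11 = det([-4 2 -4; -3 7 -7; -4 2 6]) = -220
  − (-4) · M_12   where M_12 = det([-1 2 -4; -5 7 -7; -5 2 6]) = -26
  + (7) · M_13   where M_13 = det([-1 -4 -4; -5 -3 -7; -5 -4 6]) = -234
  − (-4) · M_14   where M_14 = det([-1 -4 2; -5 -3 7; -5 -4 2]) = 88
det = (+1)·(-6)·(-220) + (-1)·(-4)·(-26) + (+1)·(7)·(-234) + (-1)·(-4)·(88) = -70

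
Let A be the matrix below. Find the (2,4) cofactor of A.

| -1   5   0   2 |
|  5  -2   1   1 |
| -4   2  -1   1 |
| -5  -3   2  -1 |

Delete row 2 and column 4; the remaining 3×3 submatrix is [-1 5 0; -4 2 -1; -5 -3 2].
Its determinant is 64.
The cofactor carries sign (−1)^(2+4) = +1, so C_{2,4} = +(64) = 64.

64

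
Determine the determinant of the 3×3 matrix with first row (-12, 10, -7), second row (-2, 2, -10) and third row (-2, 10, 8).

Expand along row 1:
  + (-12) · |2 -10; 10 8| = (-12)·(16 − (-100)) = -1392
  − 10 · |-2 -10; -2 8| = −10·(-16 − 20) = 360
  + (-7) · |-2 2; -2 10| = (-7)·(-20 − (-4)) = 112
Sum: (-1392) + (360) + (112) = -920

The determinant is -920.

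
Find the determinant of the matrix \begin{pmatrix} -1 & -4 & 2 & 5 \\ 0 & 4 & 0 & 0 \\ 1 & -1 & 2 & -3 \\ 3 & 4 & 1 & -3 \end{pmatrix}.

-136

Expand along row 2 (it has 3 zeros):
  + (4) · M_22   where M_22 = det([-1 2 5; 1 2 -3; 3 1 -3]) = -34
det = (+1)·(4)·(-34) = -136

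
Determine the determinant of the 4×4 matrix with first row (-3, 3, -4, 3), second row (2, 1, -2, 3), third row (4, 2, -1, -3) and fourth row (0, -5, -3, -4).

The determinant is 756.

Expand along row 4 (it has 1 zero):
  + (-5) · M_42   where M_42 = det([-3 -4 3; 2 -2 3; 4 -1 -3]) = -81
  − (-3) · M_43   where M_43 = det([-3 3 3; 2 1 3; 4 2 -3]) = 81
  + (-4) · M_44   where M_44 = det([-3 3 -4; 2 1 -2; 4 2 -1]) = -27
det = (+1)·(-5)·(-81) + (-1)·(-3)·(81) + (+1)·(-4)·(-27) = 756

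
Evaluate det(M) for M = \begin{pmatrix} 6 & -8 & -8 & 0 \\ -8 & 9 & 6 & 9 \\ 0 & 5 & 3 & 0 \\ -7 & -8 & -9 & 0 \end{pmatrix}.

|M| = -2142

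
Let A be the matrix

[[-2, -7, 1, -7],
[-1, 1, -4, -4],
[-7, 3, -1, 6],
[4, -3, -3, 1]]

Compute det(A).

Expand along row 1:
  + (-2) · M_11   where M_11 = det([1 -4 -4; 3 -1 6; -3 -3 1]) = 149
  − (-7) · M_12   where M_12 = det([-1 -4 -4; -7 -1 6; 4 -3 1]) = -241
  + (1) · M_13   where M_13 = det([-1 1 -4; -7 3 6; 4 -3 1]) = -26
  − (-7) · M_14   where M_14 = det([-1 1 -4; -7 3 -1; 4 -3 -3]) = -49
det = (+1)·(-2)·(149) + (-1)·(-7)·(-241) + (+1)·(1)·(-26) + (-1)·(-7)·(-49) = -2354

-2354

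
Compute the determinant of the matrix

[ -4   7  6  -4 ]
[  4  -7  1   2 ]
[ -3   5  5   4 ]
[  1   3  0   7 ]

The determinant is -995.

Expand along row 4 (it has 1 zero):
  − (1) · M_41   where M_41 = det([7 6 -4; -7 1 2; 5 5 4]) = 346
  + (3) · M_42   where M_42 = det([-4 6 -4; 4 1 2; -3 5 4]) = -200
  + (7) · M_44   where M_44 = det([-4 7 6; 4 -7 1; -3 5 5]) = -7
det = (-1)·(1)·(346) + (+1)·(3)·(-200) + (+1)·(7)·(-7) = -995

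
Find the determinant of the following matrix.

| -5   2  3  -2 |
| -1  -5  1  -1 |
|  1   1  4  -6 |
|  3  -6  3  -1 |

575

Expand along row 1:
  + (-5) · M_11   where M_11 = det([-5 1 -1; 1 4 -6; -6 3 -1]) = -60
  − (2) · M_12   where M_12 = det([-1 1 -1; 1 4 -6; 3 3 -1]) = -22
  + (3) · M_13   where M_13 = det([-1 -5 -1; 1 1 -6; 3 -6 -1]) = 131
  − (-2) · M_14   where M_14 = det([-1 -5 1; 1 1 4; 3 -6 3]) = -81
det = (+1)·(-5)·(-60) + (-1)·(2)·(-22) + (+1)·(3)·(131) + (-1)·(-2)·(-81) = 575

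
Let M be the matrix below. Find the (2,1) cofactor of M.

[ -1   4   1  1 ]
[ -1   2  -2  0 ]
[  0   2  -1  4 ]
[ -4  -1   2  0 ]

The cofactor is 33.

Delete row 2 and column 1; the remaining 3×3 submatrix is [4 1 1; 2 -1 4; -1 2 0].
Its determinant is -33.
The cofactor carries sign (−1)^(2+1) = −1, so C_{2,1} = −(-33) = 33.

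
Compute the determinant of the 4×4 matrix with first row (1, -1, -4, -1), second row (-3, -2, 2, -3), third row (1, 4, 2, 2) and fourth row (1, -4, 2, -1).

Expand along row 1:
  + (1) · M_11   where M_11 = det([-2 2 -3; 4 2 2; -4 2 -1]) = -44
  − (-1) · M_12   where M_12 = det([-3 2 -3; 1 2 2; 1 2 -1]) = 24
  + (-4) · M_13   where M_13 = det([-3 -2 -3; 1 4 2; 1 -4 -1]) = 6
  − (-1) · M_14   where M_14 = det([-3 -2 2; 1 4 2; 1 -4 2]) = -64
det = (+1)·(1)·(-44) + (-1)·(-1)·(24) + (+1)·(-4)·(6) + (-1)·(-1)·(-64) = -108

The determinant is -108.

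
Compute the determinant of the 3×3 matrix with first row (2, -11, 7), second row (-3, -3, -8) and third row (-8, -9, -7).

-554

Expand along row 1:
  + 2 · |-3 -8; -9 -7| = 2·(21 − 72) = -102
  − (-11) · |-3 -8; -8 -7| = −(-11)·(21 − 64) = -473
  + 7 · |-3 -3; -8 -9| = 7·(27 − 24) = 21
Sum: (-102) + (-473) + (21) = -554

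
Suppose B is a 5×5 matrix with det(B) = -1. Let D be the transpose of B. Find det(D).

det(Bᵀ) = det(B).
det(D) = (1)·(-1) = -1

-1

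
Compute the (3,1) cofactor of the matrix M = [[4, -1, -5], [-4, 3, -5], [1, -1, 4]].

Delete row 3 and column 1; the remaining 2×2 submatrix is [-1 -5; 3 -5].
Its determinant is (-1)·(-5) − (-5)·3 = 20.
The cofactor carries sign (−1)^(3+1) = +1, so C_{3,1} = +(20) = 20.

20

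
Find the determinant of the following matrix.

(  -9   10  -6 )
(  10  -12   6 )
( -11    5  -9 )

30

Expand along column 1:
  + (-9) · |-12 6; 5 -9| = (-9)·(108 − 30) = -702
  − 10 · |10 -6; 5 -9| = −10·(-90 − (-30)) = 600
  + (-11) · |10 -6; -12 6| = (-11)·(60 − 72) = 132
Sum: (-702) + (600) + (132) = 30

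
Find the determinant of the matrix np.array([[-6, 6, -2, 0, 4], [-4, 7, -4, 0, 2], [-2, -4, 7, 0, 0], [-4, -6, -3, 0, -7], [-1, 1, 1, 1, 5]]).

-1006

Expand along column 4 (it has 4 zeros):
  − (1) · M_54   where M_54 = det([-6 6 -2 4; -4 7 -4 2; -2 -4 7 0; -4 -6 -3 -7]) = 1006
det = (-1)·(1)·(1006) = -1006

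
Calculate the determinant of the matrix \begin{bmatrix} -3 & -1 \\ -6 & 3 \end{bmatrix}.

The determinant is -15.

det = (-3)·3 − (-1)·(-6) = -9 − 6 = -15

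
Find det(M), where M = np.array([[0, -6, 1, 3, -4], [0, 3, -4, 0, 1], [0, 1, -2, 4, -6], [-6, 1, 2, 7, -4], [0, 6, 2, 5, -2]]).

The determinant is 3978.

Expand along column 1 (it has 4 zeros):
  − (-6) · M_41   where M_41 = det([-6 1 3 -4; 3 -4 0 1; 1 -2 4 -6; 6 2 5 -2]) = 663
det = (-1)·(-6)·(663) = 3978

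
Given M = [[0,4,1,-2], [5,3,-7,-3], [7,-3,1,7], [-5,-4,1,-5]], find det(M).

det(M) = 1268

Expand along row 1 (it has 1 zero):
  − (4) · M_12   where M_12 = det([5 -7 -3; 7 1 7; -5 1 -5]) = -96
  + (1) · M_13   where M_13 = det([5 3 -3; 7 -3 7; -5 -4 -5]) = 344
  − (-2) · M_14   where M_14 = det([5 3 -7; 7 -3 1; -5 -4 1]) = 270
det = (-1)·(4)·(-96) + (+1)·(1)·(344) + (-1)·(-2)·(270) = 1268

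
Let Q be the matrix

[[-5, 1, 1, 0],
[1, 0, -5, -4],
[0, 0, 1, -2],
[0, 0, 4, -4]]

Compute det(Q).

The determinant is -4.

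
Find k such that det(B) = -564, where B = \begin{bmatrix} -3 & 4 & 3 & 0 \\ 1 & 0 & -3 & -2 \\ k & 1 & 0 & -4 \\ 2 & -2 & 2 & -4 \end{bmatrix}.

-7

Expanding along the row containing k, det(B) is linear in k: det(B) = (76)·k + (-32).
Set (76)·k + (-32) = -564  ⇒  (76)·k = -532  ⇒  k = -7.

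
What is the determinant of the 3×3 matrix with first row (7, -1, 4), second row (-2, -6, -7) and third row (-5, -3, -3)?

-146

Expand along row 1:
  + 7 · |-6 -7; -3 -3| = 7·(18 − 21) = -21
  − (-1) · |-2 -7; -5 -3| = −(-1)·(6 − 35) = -29
  + 4 · |-2 -6; -5 -3| = 4·(6 − 30) = -96
Sum: (-21) + (-29) + (-96) = -146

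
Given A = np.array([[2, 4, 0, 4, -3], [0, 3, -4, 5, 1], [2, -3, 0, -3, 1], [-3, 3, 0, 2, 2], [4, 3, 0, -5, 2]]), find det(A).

Expand along column 3 (it has 4 zeros):
  − (-4) · M_23   where M_23 = det([2 4 4 -3; 2 -3 -3 1; -3 3 2 2; 4 3 -5 2]) = -224
det = (-1)·(-4)·(-224) = -896

-896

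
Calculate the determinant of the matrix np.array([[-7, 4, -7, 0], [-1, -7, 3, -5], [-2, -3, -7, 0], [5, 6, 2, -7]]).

Expand along column 4 (it has 2 zeros):
  + (-5) · M_24   where M_24 = det([-7 4 -7; -2 -3 -7; 5 6 2]) = -397
  + (-7) · M_44   where M_44 = det([-7 4 -7; -1 -7 3; -2 -3 -7]) = -381
det = (+1)·(-5)·(-397) + (+1)·(-7)·(-381) = 4652

The determinant is 4652.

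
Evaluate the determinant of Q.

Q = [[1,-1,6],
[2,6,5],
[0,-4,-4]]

|Q| = -60

Expand along column 1:
  + 1 · |6 5; -4 -4| = 1·(-24 − (-20)) = -4
  − 2 · |-1 6; -4 -4| = −2·(4 − (-24)) = -56
Sum: (-4) + (-56) = -60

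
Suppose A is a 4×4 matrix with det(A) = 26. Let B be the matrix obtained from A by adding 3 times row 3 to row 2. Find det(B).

26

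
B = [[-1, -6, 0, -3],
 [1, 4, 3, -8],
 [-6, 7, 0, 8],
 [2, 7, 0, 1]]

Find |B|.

The determinant is -255.

Expand along column 3 (it has 3 zeros):
  − (3) · M_23   where M_23 = det([-1 -6 -3; -6 7 8; 2 7 1]) = 85
det = (-1)·(3)·(85) = -255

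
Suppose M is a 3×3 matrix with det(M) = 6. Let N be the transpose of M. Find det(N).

det(Mᵀ) = det(M).
det(N) = (1)·(6) = 6

|N| = 6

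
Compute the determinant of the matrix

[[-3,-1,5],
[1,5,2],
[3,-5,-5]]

-66

Expand along column 1:
  + (-3) · |5 2; -5 -5| = (-3)·(-25 − (-10)) = 45
  − 1 · |-1 5; -5 -5| = −1·(5 − (-25)) = -30
  + 3 · |-1 5; 5 2| = 3·(-2 − 25) = -81
Sum: (45) + (-30) + (-81) = -66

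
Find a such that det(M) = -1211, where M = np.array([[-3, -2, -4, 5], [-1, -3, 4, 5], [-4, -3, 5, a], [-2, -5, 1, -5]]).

Expanding along the column containing a, det(M) is linear in a: det(M) = (33)·a + (-1145).
Set (33)·a + (-1145) = -1211  ⇒  (33)·a = -66  ⇒  a = -2.

a = -2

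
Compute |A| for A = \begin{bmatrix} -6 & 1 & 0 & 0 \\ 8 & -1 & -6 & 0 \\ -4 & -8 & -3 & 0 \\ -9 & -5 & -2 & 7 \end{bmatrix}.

Expand along column 4 (it has 3 zeros):
  + (7) · M_44   where M_44 = det([-6 1 0; 8 -1 -6; -4 -8 -3]) = 318
det = (+1)·(7)·(318) = 2226

The determinant is 2226.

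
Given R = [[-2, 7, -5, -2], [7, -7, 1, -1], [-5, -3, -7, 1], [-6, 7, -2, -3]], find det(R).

Expand along row 1:
  + (-2) · M_11   where M_11 = det([-7 1 -1; -3 -7 1; 7 -2 -3]) = -218
  − (7) · M_12   where M_12 = det([7 1 -1; -5 -7 1; -6 -2 -3]) = 172
  + (-5) · M_13   where M_13 = det([7 -7 -1; -5 -3 1; -6 7 -3]) = 214
  − (-2) · M_14   where M_14 = det([7 -7 1; -5 -3 -7; -6 7 -2]) = 108
det = (+1)·(-2)·(-218) + (-1)·(7)·(172) + (+1)·(-5)·(214) + (-1)·(-2)·(108) = -1622

The determinant is -1622.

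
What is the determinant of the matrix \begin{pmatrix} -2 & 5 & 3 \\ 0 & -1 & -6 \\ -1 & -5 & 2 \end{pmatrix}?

The determinant is 91.

Expand along column 1:
  + (-2) · |-1 -6; -5 2| = (-2)·(-2 − 30) = 64
  + (-1) · |5 3; -1 -6| = (-1)·(-30 − (-3)) = 27
Sum: (64) + (27) = 91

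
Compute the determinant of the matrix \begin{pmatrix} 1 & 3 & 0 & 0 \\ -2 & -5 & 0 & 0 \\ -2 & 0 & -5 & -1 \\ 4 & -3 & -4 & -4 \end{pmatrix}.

16

The matrix is block lower-triangular with a 2×2 block and a 2×2 block on the diagonal, so its determinant equals the product of the determinants of the diagonal blocks.
det of the 2×2 block = 1
det of the 2×2 block = 16
det = (1)·(16) = 16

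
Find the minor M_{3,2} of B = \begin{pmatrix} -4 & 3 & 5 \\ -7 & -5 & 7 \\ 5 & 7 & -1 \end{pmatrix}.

Delete row 3 and column 2; the remaining 2×2 submatrix is [-4 5; -7 7].
Its determinant is (-4)·7 − 5·(-7) = 7.

7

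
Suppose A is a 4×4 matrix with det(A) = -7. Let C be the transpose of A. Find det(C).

det(Aᵀ) = det(A).
det(C) = (1)·(-7) = -7

The determinant is -7.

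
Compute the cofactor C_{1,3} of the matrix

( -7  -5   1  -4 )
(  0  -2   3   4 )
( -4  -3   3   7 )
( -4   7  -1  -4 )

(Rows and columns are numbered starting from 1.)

Delete row 1 and column 3; the remaining 3×3 submatrix is [0 -2 4; -4 -3 7; -4 7 -4].
Its determinant is -72.
The cofactor carries sign (−1)^(1+3) = +1, so C_{1,3} = +(-72) = -72.

-72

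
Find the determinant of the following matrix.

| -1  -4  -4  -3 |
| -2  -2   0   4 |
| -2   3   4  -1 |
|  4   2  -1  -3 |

Expand along row 2 (it has 1 zero):
  − (-2) · M_21   where M_21 = det([-4 -4 -3; 3 4 -1; 2 -1 -3]) = 57
  + (-2) · M_22   where M_22 = det([-1 -4 -3; -2 4 -1; 4 -1 -3]) = 95
  + (4) · M_24   where M_24 = det([-1 -4 -4; -2 3 4; 4 2 -1]) = 19
det = (-1)·(-2)·(57) + (+1)·(-2)·(95) + (+1)·(4)·(19) = 0

0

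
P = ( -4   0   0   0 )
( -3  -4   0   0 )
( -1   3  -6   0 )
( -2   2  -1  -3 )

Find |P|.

P is lower triangular, so det(P) is the product of the diagonal entries:
det = (-4) · (-4) · (-6) · (-3) = 288

The determinant is 288.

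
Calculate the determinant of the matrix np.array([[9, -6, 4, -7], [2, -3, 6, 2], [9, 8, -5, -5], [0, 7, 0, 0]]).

Expand along row 4 (it has 3 zeros):
  + (7) · M_42   where M_42 = det([9 4 -7; 2 6 2; 9 -5 -5]) = 380
det = (+1)·(7)·(380) = 2660

2660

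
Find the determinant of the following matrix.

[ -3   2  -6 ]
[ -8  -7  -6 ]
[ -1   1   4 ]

232

Expand along column 1:
  + (-3) · |-7 -6; 1 4| = (-3)·(-28 − (-6)) = 66
  − (-8) · |2 -6; 1 4| = −(-8)·(8 − (-6)) = 112
  + (-1) · |2 -6; -7 -6| = (-1)·(-12 − 42) = 54
Sum: (66) + (112) + (54) = 232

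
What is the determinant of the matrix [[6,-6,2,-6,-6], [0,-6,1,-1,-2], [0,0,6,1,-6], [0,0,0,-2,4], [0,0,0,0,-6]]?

The matrix is upper triangular, so the determinant is the product of the diagonal entries:
det = (6) · (-6) · (6) · (-2) · (-6) = -2592

-2592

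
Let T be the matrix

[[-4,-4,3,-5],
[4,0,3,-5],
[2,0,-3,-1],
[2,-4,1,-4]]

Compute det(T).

Expand along column 2 (it has 2 zeros):
  − (-4) · M_12   where M_12 = det([4 3 -5; 2 -3 -1; 2 1 -4]) = 30
  + (-4) · M_42   where M_42 = det([-4 3 -5; 4 3 -5; 2 -3 -1]) = 144
det = (-1)·(-4)·(30) + (+1)·(-4)·(144) = -456

-456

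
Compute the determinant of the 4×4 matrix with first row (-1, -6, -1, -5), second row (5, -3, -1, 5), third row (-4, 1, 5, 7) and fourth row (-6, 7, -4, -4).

Expand along row 1:
  + (-1) · M_11   where M_11 = det([-3 -1 5; 1 5 7; 7 -4 -4]) = -272
  − (-6) · M_12   where M_12 = det([5 -1 5; -4 5 7; -6 -4 -4]) = 328
  + (-1) · M_13   where M_13 = det([5 -3 5; -4 1 7; -6 7 -4]) = -201
  − (-5) · M_14   where M_14 = det([5 -3 -1; -4 1 5; -6 7 -4]) = -35
det = (+1)·(-1)·(-272) + (-1)·(-6)·(328) + (+1)·(-1)·(-201) + (-1)·(-5)·(-35) = 2266

The determinant is 2266.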